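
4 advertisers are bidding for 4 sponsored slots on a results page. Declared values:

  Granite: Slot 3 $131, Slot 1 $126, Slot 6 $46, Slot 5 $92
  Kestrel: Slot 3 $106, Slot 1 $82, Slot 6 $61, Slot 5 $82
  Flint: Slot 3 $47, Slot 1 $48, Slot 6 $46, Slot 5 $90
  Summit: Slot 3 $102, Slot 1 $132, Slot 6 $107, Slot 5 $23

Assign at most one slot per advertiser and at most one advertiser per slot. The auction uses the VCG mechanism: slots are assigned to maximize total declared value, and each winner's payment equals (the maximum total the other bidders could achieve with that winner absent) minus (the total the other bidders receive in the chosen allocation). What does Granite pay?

Granite pays $25.

Efficient allocation: Granite→Slot 1 ($126), Kestrel→Slot 3 ($106), Flint→Slot 5 ($90), Summit→Slot 6 ($107); total welfare W = $429.
Granite receives Slot 1 at value $126, so the others get W − 126 = $303.
Without Granite: best allocation of the remaining 3 bidders over all 4 slots is Kestrel→Slot 3 ($106), Flint→Slot 5 ($90), Summit→Slot 1 ($132), total $328.
VCG payment = (others' best without Granite) − (others' welfare with Granite) = 328 − 303 = $25.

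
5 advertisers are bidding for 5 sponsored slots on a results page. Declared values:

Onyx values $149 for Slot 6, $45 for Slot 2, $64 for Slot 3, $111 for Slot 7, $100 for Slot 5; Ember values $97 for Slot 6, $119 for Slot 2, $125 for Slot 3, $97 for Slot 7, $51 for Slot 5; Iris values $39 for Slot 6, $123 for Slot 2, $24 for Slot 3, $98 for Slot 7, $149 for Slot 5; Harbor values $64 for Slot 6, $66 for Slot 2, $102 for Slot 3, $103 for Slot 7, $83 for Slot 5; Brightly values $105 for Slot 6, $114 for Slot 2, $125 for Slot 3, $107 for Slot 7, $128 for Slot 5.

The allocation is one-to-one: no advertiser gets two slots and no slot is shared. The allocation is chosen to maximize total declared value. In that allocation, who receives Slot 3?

Brightly receives Slot 3.

This is a one-to-one assignment (maximum-weight bipartite matching).
Optimal: Onyx→Slot 6 ($149), Ember→Slot 2 ($119), Iris→Slot 5 ($149), Harbor→Slot 7 ($103), Brightly→Slot 3 ($125) — total 149+119+149+103+125 = $645.
Row-greedy (each advertiser in turn takes its best remaining slot) gives $640, worse by 5.
Next-best assignment: Onyx→Slot 6, Ember→Slot 3, Iris→Slot 5, Harbor→Slot 7, Brightly→Slot 2 = $640.
Swapping Ember↔Iris (Ember→Slot 5 $51, Iris→Slot 2 $123) loses 94.
Brightly's own top slot is Slot 5 ($128), but forcing Brightly→Slot 5 and reassigning the rest optimally gives only $628 — worse by 17.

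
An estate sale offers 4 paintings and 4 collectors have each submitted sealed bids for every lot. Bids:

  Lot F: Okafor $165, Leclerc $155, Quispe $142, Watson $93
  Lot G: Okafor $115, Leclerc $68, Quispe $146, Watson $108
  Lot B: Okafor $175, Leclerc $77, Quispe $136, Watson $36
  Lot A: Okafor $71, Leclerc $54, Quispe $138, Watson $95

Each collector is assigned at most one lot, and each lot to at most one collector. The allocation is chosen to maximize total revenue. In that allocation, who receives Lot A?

Quispe receives Lot A.

Optimal: Okafor→Lot B ($175), Leclerc→Lot F ($155), Quispe→Lot A ($138), Watson→Lot G ($108) — total 175+155+138+108 = $576.
Next-best assignment: Okafor→Lot B, Leclerc→Lot F, Quispe→Lot G, Watson→Lot A = $571.
No other one-to-one assignment exceeds $576.
Quispe's own top lot is Lot G ($146), but forcing Quispe→Lot G and reassigning the rest optimally gives only $571 — worse by 5.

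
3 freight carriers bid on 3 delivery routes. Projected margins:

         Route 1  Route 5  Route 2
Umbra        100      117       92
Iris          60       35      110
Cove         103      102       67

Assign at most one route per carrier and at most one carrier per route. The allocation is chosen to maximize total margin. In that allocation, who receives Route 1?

This is a one-to-one assignment (maximum-weight bipartite matching).
Optimal: Umbra→Route 5 ($117k), Iris→Route 2 ($110k), Cove→Route 1 ($103k) — total 117+110+103 = $330k.
Next-best assignment: Umbra→Route 1, Iris→Route 2, Cove→Route 5 = $312k.

Cove receives Route 1.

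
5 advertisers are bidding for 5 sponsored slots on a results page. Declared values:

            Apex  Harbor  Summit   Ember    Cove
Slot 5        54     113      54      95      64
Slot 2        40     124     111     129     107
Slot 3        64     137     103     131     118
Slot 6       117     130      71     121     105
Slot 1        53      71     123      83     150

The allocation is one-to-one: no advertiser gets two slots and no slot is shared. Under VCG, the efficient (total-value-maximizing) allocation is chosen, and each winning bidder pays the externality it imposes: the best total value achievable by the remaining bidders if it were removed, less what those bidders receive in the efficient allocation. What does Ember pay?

Efficient allocation: Apex→Slot 6 ($117), Harbor→Slot 5 ($113), Summit→Slot 2 ($111), Ember→Slot 3 ($131), Cove→Slot 1 ($150); total welfare W = $622.
Ember receives Slot 3 at value $131, so the others get W − 131 = $491.
Without Ember: best allocation of the remaining 4 bidders over all 5 slots is Apex→Slot 6 ($117), Harbor→Slot 3 ($137), Summit→Slot 2 ($111), Cove→Slot 1 ($150), total $515.
VCG payment = (others' best without Ember) − (others' welfare with Ember) = 515 − 491 = $24.

Ember pays $24.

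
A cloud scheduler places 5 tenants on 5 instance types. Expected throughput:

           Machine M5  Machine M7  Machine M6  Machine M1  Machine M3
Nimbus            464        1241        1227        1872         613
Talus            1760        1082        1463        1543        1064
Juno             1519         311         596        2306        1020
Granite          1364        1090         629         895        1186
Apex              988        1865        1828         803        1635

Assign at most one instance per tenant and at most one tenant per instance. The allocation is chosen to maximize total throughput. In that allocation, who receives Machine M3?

Granite receives Machine M3.

Optimal: Nimbus→Machine M6 (1227 ops/s), Talus→Machine M5 (1760 ops/s), Juno→Machine M1 (2306 ops/s), Granite→Machine M3 (1186 ops/s), Apex→Machine M7 (1865 ops/s) — total 1227+1760+2306+1186+1865 = 8344 ops/s.
Row-greedy (each tenant in turn takes its best remaining instance) gives 7570 ops/s, worse by 774.
Every other assignment is strictly worse.
Granite's own top instance is Machine M5 (1364 ops/s), but forcing Granite→Machine M5 and reassigning the rest optimally gives only 8009 ops/s — worse by 335.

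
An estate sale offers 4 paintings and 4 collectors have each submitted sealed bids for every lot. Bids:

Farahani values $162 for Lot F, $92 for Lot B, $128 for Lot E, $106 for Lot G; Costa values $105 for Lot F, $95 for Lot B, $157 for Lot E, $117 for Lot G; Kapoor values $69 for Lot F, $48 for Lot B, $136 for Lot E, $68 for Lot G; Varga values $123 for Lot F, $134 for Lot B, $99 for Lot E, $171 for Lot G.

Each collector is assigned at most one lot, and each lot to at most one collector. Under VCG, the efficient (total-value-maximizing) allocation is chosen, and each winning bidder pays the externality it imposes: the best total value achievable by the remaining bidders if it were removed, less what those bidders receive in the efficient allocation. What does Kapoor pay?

Efficient allocation: Farahani→Lot F ($162), Costa→Lot B ($95), Kapoor→Lot E ($136), Varga→Lot G ($171); total welfare W = $564.
Kapoor receives Lot E at value $136, so the others get W − 136 = $428.
Without Kapoor: best allocation of the remaining 3 bidders over all 4 lots is Farahani→Lot F ($162), Costa→Lot E ($157), Varga→Lot G ($171), total $490.
VCG payment = (others' best without Kapoor) − (others' welfare with Kapoor) = 490 − 428 = $62.

Kapoor pays $62.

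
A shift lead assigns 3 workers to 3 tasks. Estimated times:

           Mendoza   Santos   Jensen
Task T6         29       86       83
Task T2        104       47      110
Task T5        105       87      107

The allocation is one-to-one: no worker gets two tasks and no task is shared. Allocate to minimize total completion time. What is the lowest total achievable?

Optimal: Mendoza→Task T6 (29 min), Santos→Task T2 (47 min), Jensen→Task T5 (107 min) — total 29+47+107 = 183 min.
Next-best assignment: Mendoza→Task T6, Santos→Task T5, Jensen→Task T2 = 226 min.
Every other assignment is strictly worse.

Minimum total: 183 min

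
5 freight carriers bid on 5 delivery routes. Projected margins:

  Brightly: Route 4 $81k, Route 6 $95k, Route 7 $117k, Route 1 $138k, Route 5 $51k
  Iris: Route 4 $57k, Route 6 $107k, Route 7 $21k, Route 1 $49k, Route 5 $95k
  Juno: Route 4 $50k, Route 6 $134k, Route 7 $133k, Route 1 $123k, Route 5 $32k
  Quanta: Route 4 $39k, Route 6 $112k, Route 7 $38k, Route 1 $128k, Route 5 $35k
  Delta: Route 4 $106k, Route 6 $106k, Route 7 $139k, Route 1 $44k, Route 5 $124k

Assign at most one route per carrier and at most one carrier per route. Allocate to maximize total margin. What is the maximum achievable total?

Max total: $584k

Optimal: Brightly→Route 1 ($138k), Iris→Route 5 ($95k), Juno→Route 7 ($133k), Quanta→Route 6 ($112k), Delta→Route 4 ($106k) — total 138+95+133+112+106 = $584k.
Checked against all permutations: $584k is optimal.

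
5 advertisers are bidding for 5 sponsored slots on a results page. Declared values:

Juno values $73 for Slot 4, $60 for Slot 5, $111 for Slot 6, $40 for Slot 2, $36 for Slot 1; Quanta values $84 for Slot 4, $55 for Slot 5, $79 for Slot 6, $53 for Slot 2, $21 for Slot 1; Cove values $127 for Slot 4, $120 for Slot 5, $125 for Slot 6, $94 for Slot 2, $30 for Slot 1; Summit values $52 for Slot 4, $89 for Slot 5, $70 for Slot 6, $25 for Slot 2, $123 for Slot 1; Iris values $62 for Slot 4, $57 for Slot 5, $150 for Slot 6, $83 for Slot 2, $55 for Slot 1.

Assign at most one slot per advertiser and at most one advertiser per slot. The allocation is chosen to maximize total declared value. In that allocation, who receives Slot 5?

Optimal: Juno→Slot 6 ($111), Quanta→Slot 4 ($84), Cove→Slot 5 ($120), Summit→Slot 1 ($123), Iris→Slot 2 ($83) — total 111+84+120+123+83 = $521.
Column-greedy (each slot in turn goes to its best remaining advertiser) gives $455, worse by 66.
Cove's own top slot is Slot 4 ($127), but forcing Cove→Slot 4 and reassigning the rest optimally gives only $513 — worse by 8.

Cove receives Slot 5.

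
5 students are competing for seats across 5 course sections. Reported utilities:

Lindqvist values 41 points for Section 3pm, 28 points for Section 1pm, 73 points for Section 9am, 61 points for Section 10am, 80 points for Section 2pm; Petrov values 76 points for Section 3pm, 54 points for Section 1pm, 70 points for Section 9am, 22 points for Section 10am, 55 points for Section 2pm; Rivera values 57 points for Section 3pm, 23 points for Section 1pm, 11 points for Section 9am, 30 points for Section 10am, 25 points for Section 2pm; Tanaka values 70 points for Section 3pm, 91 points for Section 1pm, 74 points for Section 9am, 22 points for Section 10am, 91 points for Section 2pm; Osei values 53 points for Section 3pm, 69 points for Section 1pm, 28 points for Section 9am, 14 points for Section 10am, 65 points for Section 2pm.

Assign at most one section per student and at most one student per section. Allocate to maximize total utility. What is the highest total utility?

Max total: 348 points

Optimal: Lindqvist→Section 10am (61 points), Petrov→Section 9am (70 points), Rivera→Section 3pm (57 points), Tanaka→Section 2pm (91 points), Osei→Section 1pm (69 points) — total 61+70+57+91+69 = 348 points.
Max-entry greedy (repeatedly take the single best remaining cell) gives 305 points, worse by 43.
Next-best assignment: Lindqvist→Section 10am, Petrov→Section 9am, Rivera→Section 3pm, Tanaka→Section 1pm, Osei→Section 2pm = 344 points.
No other one-to-one assignment exceeds 348 points.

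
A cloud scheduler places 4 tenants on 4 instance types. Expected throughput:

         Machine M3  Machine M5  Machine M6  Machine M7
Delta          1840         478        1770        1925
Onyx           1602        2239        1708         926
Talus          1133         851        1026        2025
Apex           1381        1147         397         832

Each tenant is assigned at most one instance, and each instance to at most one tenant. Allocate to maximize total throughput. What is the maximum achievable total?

Optimal: Delta→Machine M6 (1770 ops/s), Onyx→Machine M5 (2239 ops/s), Talus→Machine M7 (2025 ops/s), Apex→Machine M3 (1381 ops/s) — total 1770+2239+2025+1381 = 7415 ops/s.
Max-entry greedy (repeatedly take the single best remaining cell) gives 6501 ops/s, worse by 914.
Next-best assignment: Delta→Machine M3, Onyx→Machine M6, Talus→Machine M7, Apex→Machine M5 = 6720 ops/s.
Every other assignment is strictly worse.

Max total: 7415 ops/s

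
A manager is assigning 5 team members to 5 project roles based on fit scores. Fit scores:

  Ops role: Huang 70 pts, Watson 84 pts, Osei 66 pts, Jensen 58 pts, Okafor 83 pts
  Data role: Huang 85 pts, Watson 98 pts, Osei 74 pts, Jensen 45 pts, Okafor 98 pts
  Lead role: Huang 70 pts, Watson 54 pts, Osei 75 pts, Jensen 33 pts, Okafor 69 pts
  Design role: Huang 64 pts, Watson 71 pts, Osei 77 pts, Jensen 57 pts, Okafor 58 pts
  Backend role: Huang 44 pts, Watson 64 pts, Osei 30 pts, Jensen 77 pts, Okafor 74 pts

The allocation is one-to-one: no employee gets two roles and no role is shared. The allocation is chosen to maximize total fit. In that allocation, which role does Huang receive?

Huang receives Lead role.

Optimal: Huang→Lead role (70 pts), Watson→Ops role (84 pts), Osei→Design role (77 pts), Jensen→Backend role (77 pts), Okafor→Data role (98 pts) — total 70+84+77+77+98 = 406 pts.
Column-greedy (each role in turn goes to its best remaining employee) gives 398 pts, worse by 8.
Next-best assignment: Huang→Lead role, Watson→Data role, Osei→Design role, Jensen→Backend role, Okafor→Ops role = 405 pts.
No other one-to-one assignment exceeds 406 pts.
Huang's own top role is Data role (85 pts), but forcing Huang→Data role and reassigning the rest optimally gives only 392 pts — worse by 14.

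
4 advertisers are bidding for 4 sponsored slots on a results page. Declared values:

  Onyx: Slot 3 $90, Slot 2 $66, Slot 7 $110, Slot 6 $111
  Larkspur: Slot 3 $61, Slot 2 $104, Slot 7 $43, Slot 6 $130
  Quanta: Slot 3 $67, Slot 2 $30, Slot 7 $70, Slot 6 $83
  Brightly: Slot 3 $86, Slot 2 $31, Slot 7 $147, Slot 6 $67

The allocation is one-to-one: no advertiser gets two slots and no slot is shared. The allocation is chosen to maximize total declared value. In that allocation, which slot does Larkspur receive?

Optimal: Onyx→Slot 6 ($111), Larkspur→Slot 2 ($104), Quanta→Slot 3 ($67), Brightly→Slot 7 ($147) — total 111+104+67+147 = $429.
Every other assignment is strictly worse.
Larkspur's own top slot is Slot 6 ($130), but forcing Larkspur→Slot 6 and reassigning the rest optimally gives only $410 — worse by 19.

Larkspur receives Slot 2.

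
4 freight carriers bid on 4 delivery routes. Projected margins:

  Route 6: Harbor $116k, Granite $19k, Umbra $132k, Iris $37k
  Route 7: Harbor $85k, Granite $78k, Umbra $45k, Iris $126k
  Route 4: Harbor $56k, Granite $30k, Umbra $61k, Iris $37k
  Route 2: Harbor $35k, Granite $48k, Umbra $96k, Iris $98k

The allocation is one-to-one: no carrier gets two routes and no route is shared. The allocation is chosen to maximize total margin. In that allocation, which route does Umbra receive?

This is a one-to-one assignment (maximum-weight bipartite matching).
Optimal: Harbor→Route 6 ($116k), Granite→Route 4 ($30k), Umbra→Route 2 ($96k), Iris→Route 7 ($126k) — total 116+30+96+126 = $368k.
Max-entry greedy (repeatedly take the single best remaining cell) gives $362k, worse by 6.
Next-best assignment: Harbor→Route 4, Granite→Route 7, Umbra→Route 6, Iris→Route 2 = $364k.
Every other assignment is strictly worse.
Umbra's own top route is Route 6 ($132k), but forcing Umbra→Route 6 and reassigning the rest optimally gives only $364k — worse by 4.

Umbra receives Route 2.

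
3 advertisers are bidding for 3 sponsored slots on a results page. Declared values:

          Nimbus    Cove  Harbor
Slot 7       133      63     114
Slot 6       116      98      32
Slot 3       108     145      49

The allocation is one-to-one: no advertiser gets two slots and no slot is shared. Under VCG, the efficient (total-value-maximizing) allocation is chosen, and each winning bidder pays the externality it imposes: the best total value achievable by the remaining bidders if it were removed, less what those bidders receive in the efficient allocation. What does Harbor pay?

Harbor pays $17.

Efficient allocation: Nimbus→Slot 6 ($116), Cove→Slot 3 ($145), Harbor→Slot 7 ($114); total welfare W = $375.
Harbor receives Slot 7 at value $114, so the others get W − 114 = $261.
Without Harbor: best allocation of the remaining 2 bidders over all 3 slots is Nimbus→Slot 7 ($133), Cove→Slot 3 ($145), total $278.
VCG payment = (others' best without Harbor) − (others' welfare with Harbor) = 278 − 261 = $17.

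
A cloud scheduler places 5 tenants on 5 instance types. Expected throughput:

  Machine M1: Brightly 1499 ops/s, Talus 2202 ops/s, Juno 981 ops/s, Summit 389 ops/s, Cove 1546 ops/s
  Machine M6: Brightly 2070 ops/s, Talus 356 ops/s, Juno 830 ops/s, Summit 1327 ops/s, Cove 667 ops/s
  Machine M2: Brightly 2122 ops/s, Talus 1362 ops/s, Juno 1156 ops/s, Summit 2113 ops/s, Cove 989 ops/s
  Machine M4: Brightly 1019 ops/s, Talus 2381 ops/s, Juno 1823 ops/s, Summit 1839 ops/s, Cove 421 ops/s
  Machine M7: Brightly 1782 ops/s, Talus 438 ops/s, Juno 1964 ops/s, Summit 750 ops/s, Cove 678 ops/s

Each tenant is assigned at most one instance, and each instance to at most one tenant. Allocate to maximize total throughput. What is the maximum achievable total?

Optimal: Brightly→Machine M6 (2070 ops/s), Talus→Machine M4 (2381 ops/s), Juno→Machine M7 (1964 ops/s), Summit→Machine M2 (2113 ops/s), Cove→Machine M1 (1546 ops/s) — total 2070+2381+1964+2113+1546 = 10074 ops/s.
Row-greedy (each tenant in turn takes its best remaining instance) gives 9340 ops/s, worse by 734.
Next-best assignment: Brightly→Machine M2, Talus→Machine M4, Juno→Machine M7, Summit→Machine M6, Cove→Machine M1 = 9340 ops/s.
Swapping Brightly↔Juno (Brightly→Machine M7 1782 ops/s, Juno→Machine M6 830 ops/s) loses 1422.
Every other assignment is strictly worse.

Maximum total: 10074 ops/s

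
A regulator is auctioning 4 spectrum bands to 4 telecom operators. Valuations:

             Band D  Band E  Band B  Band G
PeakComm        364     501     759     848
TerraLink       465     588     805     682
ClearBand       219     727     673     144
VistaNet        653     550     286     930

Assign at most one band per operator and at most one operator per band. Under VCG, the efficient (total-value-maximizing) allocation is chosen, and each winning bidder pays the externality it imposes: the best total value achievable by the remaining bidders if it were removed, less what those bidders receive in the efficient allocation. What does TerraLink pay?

Efficient allocation: PeakComm→Band G ($848M), TerraLink→Band B ($805M), ClearBand→Band E ($727M), VistaNet→Band D ($653M); total welfare W = $3033M.
TerraLink receives Band B at value $805M, so the others get W − 805 = $2228M.
Without TerraLink: best allocation of the remaining 3 bidders over all 4 bands is PeakComm→Band B ($759M), ClearBand→Band E ($727M), VistaNet→Band G ($930M), total $2416M.
VCG payment = (others' best without TerraLink) − (others' welfare with TerraLink) = 2416 − 2228 = $188M.

TerraLink pays $188M.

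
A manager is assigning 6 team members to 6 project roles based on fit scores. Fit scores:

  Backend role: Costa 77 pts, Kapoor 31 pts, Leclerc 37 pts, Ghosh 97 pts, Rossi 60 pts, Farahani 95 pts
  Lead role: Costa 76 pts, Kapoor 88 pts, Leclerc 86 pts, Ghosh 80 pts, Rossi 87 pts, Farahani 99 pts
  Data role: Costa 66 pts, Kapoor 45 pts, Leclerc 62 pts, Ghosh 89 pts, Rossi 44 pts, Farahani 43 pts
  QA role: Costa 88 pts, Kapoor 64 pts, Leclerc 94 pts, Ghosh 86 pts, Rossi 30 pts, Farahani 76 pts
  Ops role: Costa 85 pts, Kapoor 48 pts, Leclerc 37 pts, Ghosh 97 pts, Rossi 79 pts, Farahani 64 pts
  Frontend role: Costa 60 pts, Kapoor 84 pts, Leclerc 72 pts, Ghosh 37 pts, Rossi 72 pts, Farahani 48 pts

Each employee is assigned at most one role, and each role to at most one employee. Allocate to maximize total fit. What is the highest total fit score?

Optimal: Costa→Ops role (85 pts), Kapoor→Frontend role (84 pts), Leclerc→QA role (94 pts), Ghosh→Data role (89 pts), Rossi→Lead role (87 pts), Farahani→Backend role (95 pts) — total 85+84+94+89+87+95 = 534 pts.
Row-greedy (each employee in turn takes its best remaining role) gives 467 pts, worse by 67.
Swapping Rossi↔Kapoor (Rossi→Frontend role 72 pts, Kapoor→Lead role 88 pts) loses 11.
No other one-to-one assignment exceeds 534 pts.

Max total: 534 pts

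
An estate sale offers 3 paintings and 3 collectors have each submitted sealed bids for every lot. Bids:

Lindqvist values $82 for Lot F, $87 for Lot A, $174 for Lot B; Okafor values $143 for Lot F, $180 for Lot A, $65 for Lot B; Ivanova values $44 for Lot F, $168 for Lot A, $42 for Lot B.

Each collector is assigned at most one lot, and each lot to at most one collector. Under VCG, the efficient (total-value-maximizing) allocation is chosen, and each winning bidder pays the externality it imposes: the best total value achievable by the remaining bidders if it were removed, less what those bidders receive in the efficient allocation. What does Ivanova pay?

Ivanova pays $37.

Efficient allocation: Lindqvist→Lot B ($174), Okafor→Lot F ($143), Ivanova→Lot A ($168); total welfare W = $485.
Ivanova receives Lot A at value $168, so the others get W − 168 = $317.
Without Ivanova: best allocation of the remaining 2 bidders over all 3 lots is Lindqvist→Lot B ($174), Okafor→Lot A ($180), total $354.
VCG payment = (others' best without Ivanova) − (others' welfare with Ivanova) = 354 − 317 = $37.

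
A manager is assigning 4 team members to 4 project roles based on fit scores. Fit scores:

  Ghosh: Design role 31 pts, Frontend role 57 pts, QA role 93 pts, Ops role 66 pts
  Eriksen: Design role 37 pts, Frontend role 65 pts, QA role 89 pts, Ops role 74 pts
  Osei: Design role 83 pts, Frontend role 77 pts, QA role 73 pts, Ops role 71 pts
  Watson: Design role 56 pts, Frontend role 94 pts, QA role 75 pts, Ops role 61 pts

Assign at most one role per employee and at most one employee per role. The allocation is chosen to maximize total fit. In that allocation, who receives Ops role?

Optimal: Ghosh→QA role (93 pts), Eriksen→Ops role (74 pts), Osei→Design role (83 pts), Watson→Frontend role (94 pts) — total 93+74+83+94 = 344 pts.
Next-best assignment: Ghosh→Ops role, Eriksen→QA role, Osei→Design role, Watson→Frontend role = 332 pts.
Swapping Ghosh↔Osei (Ghosh→Design role 31 pts, Osei→QA role 73 pts) loses 72.
Eriksen's own top role is QA role (89 pts), but forcing Eriksen→QA role and reassigning the rest optimally gives only 332 pts — worse by 12.

Eriksen receives Ops role.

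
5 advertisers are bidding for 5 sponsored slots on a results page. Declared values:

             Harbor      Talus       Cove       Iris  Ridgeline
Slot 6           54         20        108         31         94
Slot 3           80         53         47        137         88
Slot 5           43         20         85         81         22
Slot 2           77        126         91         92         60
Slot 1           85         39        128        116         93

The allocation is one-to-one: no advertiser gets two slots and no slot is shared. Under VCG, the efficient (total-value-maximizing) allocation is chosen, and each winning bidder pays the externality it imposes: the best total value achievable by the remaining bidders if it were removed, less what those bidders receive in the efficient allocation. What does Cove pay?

Cove pays $42.

Efficient allocation: Harbor→Slot 5 ($43), Talus→Slot 2 ($126), Cove→Slot 1 ($128), Iris→Slot 3 ($137), Ridgeline→Slot 6 ($94); total welfare W = $528.
Cove receives Slot 1 at value $128, so the others get W − 128 = $400.
Without Cove: best allocation of the remaining 4 bidders over all 5 slots is Harbor→Slot 1 ($85), Talus→Slot 2 ($126), Iris→Slot 3 ($137), Ridgeline→Slot 6 ($94), total $442.
VCG payment = (others' best without Cove) − (others' welfare with Cove) = 442 − 400 = $42.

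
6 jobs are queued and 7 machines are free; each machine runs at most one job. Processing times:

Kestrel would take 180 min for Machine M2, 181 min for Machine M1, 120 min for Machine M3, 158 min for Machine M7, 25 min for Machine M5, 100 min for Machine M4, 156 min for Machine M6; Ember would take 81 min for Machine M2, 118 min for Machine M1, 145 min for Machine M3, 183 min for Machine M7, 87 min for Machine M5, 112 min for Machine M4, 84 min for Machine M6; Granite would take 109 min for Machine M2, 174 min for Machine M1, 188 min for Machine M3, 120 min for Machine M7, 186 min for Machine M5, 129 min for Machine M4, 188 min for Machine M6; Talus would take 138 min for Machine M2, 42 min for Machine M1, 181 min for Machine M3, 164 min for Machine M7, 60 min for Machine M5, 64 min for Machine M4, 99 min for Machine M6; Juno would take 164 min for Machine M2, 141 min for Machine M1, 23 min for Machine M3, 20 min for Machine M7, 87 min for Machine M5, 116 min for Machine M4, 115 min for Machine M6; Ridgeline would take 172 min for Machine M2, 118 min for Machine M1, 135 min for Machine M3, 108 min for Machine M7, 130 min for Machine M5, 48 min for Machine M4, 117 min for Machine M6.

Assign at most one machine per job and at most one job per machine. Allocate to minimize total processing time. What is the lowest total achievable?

Minimum total: 328 min

Treat this as an assignment problem: match each job to one machine.
Optimal: Kestrel→Machine M5 (25 min), Ember→Machine M6 (84 min), Granite→Machine M2 (109 min), Talus→Machine M1 (42 min), Juno→Machine M7 (20 min), Ridgeline→Machine M4 (48 min) — total 25+84+109+42+20+48 = 328 min.
Column-greedy (each machine in turn goes to its cheapest remaining job) gives 408 min, worse by 80.
Next-best assignment: Kestrel→Machine M5, Ember→Machine M6, Granite→Machine M2, Talus→Machine M1, Juno→Machine M3, Ridgeline→Machine M4 = 331 min.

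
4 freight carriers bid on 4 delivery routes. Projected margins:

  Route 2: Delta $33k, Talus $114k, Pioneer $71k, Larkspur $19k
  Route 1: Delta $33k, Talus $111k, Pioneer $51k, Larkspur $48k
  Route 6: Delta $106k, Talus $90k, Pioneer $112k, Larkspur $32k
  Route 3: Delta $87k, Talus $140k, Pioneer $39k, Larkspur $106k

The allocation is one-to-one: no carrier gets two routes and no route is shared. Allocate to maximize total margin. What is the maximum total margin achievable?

Optimal: Delta→Route 6 ($106k), Talus→Route 1 ($111k), Pioneer→Route 2 ($71k), Larkspur→Route 3 ($106k) — total 106+111+71+106 = $394k.
Row-greedy (each carrier in turn takes its best remaining route) gives $365k, worse by 29.
Next-best assignment: Delta→Route 6, Talus→Route 2, Pioneer→Route 1, Larkspur→Route 3 = $377k.

Max total: $394k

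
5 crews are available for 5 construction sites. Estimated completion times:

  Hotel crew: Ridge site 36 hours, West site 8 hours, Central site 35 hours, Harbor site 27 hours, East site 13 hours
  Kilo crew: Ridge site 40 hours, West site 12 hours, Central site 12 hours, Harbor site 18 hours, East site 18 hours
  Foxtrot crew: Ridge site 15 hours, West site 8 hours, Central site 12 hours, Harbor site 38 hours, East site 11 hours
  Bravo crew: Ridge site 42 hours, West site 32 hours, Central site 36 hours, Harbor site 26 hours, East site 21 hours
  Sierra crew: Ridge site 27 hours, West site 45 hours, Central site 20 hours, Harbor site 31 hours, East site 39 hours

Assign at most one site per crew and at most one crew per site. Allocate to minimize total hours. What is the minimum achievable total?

Treat this as an assignment problem: match each crew to one site.
Optimal: Hotel crew→West site (8 hours), Kilo crew→Harbor site (18 hours), Foxtrot crew→Ridge site (15 hours), Bravo crew→East site (21 hours), Sierra crew→Central site (20 hours) — total 8+18+15+21+20 = 82 hours.

Minimum total: 82 hours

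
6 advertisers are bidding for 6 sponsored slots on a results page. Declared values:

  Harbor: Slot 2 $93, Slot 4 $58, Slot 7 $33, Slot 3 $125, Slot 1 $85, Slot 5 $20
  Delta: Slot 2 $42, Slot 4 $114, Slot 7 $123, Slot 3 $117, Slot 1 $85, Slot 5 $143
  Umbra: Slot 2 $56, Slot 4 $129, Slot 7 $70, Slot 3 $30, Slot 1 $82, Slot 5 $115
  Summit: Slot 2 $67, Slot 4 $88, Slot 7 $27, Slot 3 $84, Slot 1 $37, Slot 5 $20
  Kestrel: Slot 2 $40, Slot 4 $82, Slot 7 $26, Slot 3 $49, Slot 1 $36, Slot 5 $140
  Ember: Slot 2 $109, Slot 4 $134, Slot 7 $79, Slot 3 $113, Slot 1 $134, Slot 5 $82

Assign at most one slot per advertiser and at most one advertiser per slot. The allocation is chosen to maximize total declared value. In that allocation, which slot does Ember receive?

This is a one-to-one assignment (maximum-weight bipartite matching).
Optimal: Harbor→Slot 3 ($125), Delta→Slot 7 ($123), Umbra→Slot 4 ($129), Summit→Slot 2 ($67), Kestrel→Slot 5 ($140), Ember→Slot 1 ($134) — total 125+123+129+67+140+134 = $718.
Row-greedy (each advertiser in turn takes its best remaining slot) gives $579, worse by 139.
Swapping Harbor↔Delta (Harbor→Slot 7 $33, Delta→Slot 3 $117) loses 98.
Checked against all permutations: $718 is optimal.
Ember's own top slot is Slot 4 ($134), but forcing Ember→Slot 4 and reassigning the rest optimally gives only $671 — worse by 47.

Ember receives Slot 1.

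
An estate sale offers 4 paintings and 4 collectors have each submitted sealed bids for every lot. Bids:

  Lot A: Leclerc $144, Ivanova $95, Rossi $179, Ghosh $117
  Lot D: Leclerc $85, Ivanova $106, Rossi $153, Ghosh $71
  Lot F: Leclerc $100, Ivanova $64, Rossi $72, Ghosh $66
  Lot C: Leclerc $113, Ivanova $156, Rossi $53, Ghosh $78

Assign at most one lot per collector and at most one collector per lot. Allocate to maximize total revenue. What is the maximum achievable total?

Max total: $526

Optimal: Leclerc→Lot F ($100), Ivanova→Lot C ($156), Rossi→Lot D ($153), Ghosh→Lot A ($117) — total 100+156+153+117 = $526.
Column-greedy (each lot in turn goes to its best remaining collector) gives $463, worse by 63.
Next-best assignment: Leclerc→Lot A, Ivanova→Lot C, Rossi→Lot D, Ghosh→Lot F = $519.
Checked against all permutations: $526 is optimal.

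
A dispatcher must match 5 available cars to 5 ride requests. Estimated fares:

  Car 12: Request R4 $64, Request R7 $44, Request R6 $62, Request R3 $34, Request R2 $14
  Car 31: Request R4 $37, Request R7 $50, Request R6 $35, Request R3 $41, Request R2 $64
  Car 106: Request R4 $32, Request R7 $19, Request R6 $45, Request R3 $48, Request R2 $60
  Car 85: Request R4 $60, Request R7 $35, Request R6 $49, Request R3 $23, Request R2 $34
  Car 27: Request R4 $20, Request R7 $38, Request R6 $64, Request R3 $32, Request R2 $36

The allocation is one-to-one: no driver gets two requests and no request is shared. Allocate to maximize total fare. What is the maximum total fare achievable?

Max total: $280

This is the linear assignment problem.
Optimal: Car 12→Request R7 ($44), Car 31→Request R2 ($64), Car 106→Request R3 ($48), Car 85→Request R4 ($60), Car 27→Request R6 ($64) — total 44+64+48+60+64 = $280.
Max-entry greedy (repeatedly take the single best remaining cell) gives $275, worse by 5.
Next-best assignment: Car 12→Request R4, Car 31→Request R2, Car 106→Request R3, Car 85→Request R7, Car 27→Request R6 = $275.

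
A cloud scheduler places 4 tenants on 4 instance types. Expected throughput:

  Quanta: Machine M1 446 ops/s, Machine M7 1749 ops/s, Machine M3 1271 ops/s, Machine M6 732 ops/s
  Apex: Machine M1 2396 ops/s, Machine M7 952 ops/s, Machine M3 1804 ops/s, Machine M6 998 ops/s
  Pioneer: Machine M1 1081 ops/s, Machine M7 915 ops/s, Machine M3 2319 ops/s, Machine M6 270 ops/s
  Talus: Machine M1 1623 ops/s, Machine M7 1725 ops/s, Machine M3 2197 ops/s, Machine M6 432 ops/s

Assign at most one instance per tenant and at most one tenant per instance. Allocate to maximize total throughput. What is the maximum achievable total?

Optimal: Quanta→Machine M6 (732 ops/s), Apex→Machine M1 (2396 ops/s), Pioneer→Machine M3 (2319 ops/s), Talus→Machine M7 (1725 ops/s) — total 732+2396+2319+1725 = 7172 ops/s.
Column-greedy (each instance in turn goes to its best remaining tenant) gives 6896 ops/s, worse by 276.
Next-best assignment: Quanta→Machine M7, Apex→Machine M1, Pioneer→Machine M3, Talus→Machine M6 = 6896 ops/s.
Swapping Quanta↔Pioneer (Quanta→Machine M3 1271 ops/s, Pioneer→Machine M6 270 ops/s) loses 1510.
Every other assignment is strictly worse.

Max total: 7172 ops/s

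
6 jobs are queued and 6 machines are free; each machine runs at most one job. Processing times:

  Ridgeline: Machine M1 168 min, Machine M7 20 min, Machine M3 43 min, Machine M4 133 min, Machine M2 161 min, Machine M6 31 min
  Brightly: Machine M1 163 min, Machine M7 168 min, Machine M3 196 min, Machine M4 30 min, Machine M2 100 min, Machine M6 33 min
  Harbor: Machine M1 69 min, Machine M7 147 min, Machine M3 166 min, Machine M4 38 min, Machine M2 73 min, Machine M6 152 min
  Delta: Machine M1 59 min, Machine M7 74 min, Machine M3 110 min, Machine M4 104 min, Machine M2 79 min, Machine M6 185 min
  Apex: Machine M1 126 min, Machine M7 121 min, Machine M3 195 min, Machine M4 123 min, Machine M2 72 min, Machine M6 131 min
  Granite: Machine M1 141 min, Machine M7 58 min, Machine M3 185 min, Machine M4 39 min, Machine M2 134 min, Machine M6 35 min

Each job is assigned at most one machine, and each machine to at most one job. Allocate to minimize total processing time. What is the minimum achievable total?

Optimal: Ridgeline→Machine M3 (43 min), Brightly→Machine M6 (33 min), Harbor→Machine M4 (38 min), Delta→Machine M1 (59 min), Apex→Machine M2 (72 min), Granite→Machine M7 (58 min) — total 43+33+38+59+72+58 = 303 min.
Min-entry greedy (repeatedly take the single cheapest remaining cell) gives 382 min, worse by 79.
Next-best assignment: Ridgeline→Machine M3, Brightly→Machine M4, Harbor→Machine M1, Delta→Machine M7, Apex→Machine M2, Granite→Machine M6 = 323 min.

Minimum total: 303 min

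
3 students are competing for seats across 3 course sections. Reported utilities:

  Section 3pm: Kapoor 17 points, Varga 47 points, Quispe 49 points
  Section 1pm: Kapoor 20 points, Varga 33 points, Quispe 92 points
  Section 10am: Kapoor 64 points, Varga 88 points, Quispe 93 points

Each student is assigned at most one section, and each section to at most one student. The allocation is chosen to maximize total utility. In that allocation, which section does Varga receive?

Varga receives Section 3pm.

Optimal: Kapoor→Section 10am (64 points), Varga→Section 3pm (47 points), Quispe→Section 1pm (92 points) — total 64+47+92 = 203 points.
Max-entry greedy (repeatedly take the single best remaining cell) gives 160 points, worse by 43.
Varga's own top section is Section 10am (88 points), but forcing Varga→Section 10am and reassigning the rest optimally gives only 197 points — worse by 6.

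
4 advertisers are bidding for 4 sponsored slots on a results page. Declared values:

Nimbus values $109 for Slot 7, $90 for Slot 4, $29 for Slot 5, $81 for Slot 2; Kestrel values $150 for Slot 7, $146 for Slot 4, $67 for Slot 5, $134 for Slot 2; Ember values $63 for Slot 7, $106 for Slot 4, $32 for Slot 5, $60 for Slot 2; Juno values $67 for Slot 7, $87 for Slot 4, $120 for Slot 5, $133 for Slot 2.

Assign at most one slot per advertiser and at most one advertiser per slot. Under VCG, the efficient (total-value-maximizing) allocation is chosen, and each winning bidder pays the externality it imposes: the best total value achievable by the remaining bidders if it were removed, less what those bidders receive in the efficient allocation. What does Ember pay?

Ember pays $25.

Efficient allocation: Nimbus→Slot 7 ($109), Kestrel→Slot 2 ($134), Ember→Slot 4 ($106), Juno→Slot 5 ($120); total welfare W = $469.
Ember receives Slot 4 at value $106, so the others get W − 106 = $363.
Without Ember: best allocation of the remaining 3 bidders over all 4 slots is Nimbus→Slot 7 ($109), Kestrel→Slot 4 ($146), Juno→Slot 2 ($133), total $388.
VCG payment = (others' best without Ember) − (others' welfare with Ember) = 388 − 363 = $25.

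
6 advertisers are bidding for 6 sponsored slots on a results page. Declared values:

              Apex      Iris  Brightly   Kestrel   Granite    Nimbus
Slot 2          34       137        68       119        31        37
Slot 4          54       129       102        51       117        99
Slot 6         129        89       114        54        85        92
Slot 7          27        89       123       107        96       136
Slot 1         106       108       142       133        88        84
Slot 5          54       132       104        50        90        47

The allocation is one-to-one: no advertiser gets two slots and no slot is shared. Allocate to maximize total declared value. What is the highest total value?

Maximum total: $775

Optimal: Apex→Slot 6 ($129), Iris→Slot 5 ($132), Brightly→Slot 1 ($142), Kestrel→Slot 2 ($119), Granite→Slot 4 ($117), Nimbus→Slot 7 ($136) — total 129+132+142+119+117+136 = $775.
Max-entry greedy (repeatedly take the single best remaining cell) gives $711, worse by 64.
Next-best assignment: Apex→Slot 6, Iris→Slot 2, Brightly→Slot 5, Kestrel→Slot 1, Granite→Slot 4, Nimbus→Slot 7 = $756.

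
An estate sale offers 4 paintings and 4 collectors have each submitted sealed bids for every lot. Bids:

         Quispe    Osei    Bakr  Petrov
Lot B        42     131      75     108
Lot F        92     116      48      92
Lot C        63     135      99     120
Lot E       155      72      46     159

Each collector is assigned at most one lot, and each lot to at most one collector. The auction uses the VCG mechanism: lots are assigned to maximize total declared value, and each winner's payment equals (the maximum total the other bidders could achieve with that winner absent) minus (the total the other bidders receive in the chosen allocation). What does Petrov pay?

Petrov pays $63.

Efficient allocation: Quispe→Lot F ($92), Osei→Lot B ($131), Bakr→Lot C ($99), Petrov→Lot E ($159); total welfare W = $481.
Petrov receives Lot E at value $159, so the others get W − 159 = $322.
Without Petrov: best allocation of the remaining 3 bidders over all 4 lots is Quispe→Lot E ($155), Osei→Lot B ($131), Bakr→Lot C ($99), total $385.
VCG payment = (others' best without Petrov) − (others' welfare with Petrov) = 385 − 322 = $63.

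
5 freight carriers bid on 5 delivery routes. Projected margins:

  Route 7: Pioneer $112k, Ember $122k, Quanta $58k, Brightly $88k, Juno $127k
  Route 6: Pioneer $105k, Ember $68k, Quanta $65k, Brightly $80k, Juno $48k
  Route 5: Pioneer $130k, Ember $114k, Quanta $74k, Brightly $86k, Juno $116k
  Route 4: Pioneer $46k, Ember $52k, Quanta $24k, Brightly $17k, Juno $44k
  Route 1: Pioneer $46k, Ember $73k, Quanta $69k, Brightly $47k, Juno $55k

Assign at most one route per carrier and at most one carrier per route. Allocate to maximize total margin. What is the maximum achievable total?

Max total: $458k

Optimal: Pioneer→Route 5 ($130k), Ember→Route 4 ($52k), Quanta→Route 1 ($69k), Brightly→Route 6 ($80k), Juno→Route 7 ($127k) — total 130+52+69+80+127 = $458k.
Row-greedy (each carrier in turn takes its best remaining route) gives $445k, worse by 13.
No other one-to-one assignment exceeds $458k.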